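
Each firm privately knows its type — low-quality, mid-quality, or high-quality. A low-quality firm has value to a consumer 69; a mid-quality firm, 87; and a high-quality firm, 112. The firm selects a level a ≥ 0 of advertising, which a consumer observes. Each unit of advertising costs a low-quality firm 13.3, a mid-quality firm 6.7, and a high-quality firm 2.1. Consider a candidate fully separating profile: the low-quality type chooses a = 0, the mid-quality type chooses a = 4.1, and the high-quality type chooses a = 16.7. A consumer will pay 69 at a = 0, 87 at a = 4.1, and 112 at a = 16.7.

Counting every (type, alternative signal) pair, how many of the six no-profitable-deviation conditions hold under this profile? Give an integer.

4

Low-quality (own payoff 69): to a=4.1 gives 87 − 13.3×4.1 = 32.47 → no gain ✓; to a=16.7 gives 112 − 13.3×16.7 = -110.11 → no gain ✓.
High-quality (own payoff 112 − 2.1×16.7 = 76.93): to a=0 gives 69 → no gain ✓; to a=4.1 gives 87 − 2.1×4.1 = 78.39 → profitable ✗.
Mid-quality (own payoff 87 − 6.7×4.1 = 59.53): to a=0 gives 69 → profitable ✗; to a=16.7 gives 112 − 6.7×16.7 = 0.11 → no gain ✓.
4 of the 6 constraints hold; not an equilibrium.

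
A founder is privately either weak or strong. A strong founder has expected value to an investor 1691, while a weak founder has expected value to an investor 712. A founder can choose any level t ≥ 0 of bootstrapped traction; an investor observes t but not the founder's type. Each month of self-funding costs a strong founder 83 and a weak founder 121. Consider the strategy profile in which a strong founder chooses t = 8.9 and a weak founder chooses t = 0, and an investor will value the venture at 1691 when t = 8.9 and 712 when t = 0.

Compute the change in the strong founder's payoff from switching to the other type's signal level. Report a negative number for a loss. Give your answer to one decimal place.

-240.3

Playing t = 8.9 the strong founder receives 1691 − 83 × 8.9 = 952.3.
Deviating to t = 0 yields 712 instead.
Gain from deviating: 712 − 952.3 = -240.3.
The gain is negative, so the strong type's incentive-compatibility constraint is satisfied.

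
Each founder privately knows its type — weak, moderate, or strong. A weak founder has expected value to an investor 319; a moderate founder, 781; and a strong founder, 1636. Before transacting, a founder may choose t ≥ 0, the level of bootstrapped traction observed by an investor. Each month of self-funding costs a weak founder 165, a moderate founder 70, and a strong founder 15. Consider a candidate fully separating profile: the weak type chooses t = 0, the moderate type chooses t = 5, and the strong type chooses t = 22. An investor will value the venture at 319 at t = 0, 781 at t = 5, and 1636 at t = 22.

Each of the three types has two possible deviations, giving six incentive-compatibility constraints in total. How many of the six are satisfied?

6

Weak (own payoff 319): to t=5 gives 781 − 165×5 = -44 → no gain ✓; to t=22 gives 1636 − 165×22 = -1994 → no gain ✓.
Strong (own payoff 1636 − 15×22 = 1306): to t=0 gives 319 → no gain ✓; to t=5 gives 781 − 15×5 = 706 → no gain ✓.
Moderate (own payoff 781 − 70×5 = 431): to t=0 gives 319 → no gain ✓; to t=22 gives 1636 − 70×22 = 96 → no gain ✓.
6 of the 6 constraints hold; this profile is a separating equilibrium.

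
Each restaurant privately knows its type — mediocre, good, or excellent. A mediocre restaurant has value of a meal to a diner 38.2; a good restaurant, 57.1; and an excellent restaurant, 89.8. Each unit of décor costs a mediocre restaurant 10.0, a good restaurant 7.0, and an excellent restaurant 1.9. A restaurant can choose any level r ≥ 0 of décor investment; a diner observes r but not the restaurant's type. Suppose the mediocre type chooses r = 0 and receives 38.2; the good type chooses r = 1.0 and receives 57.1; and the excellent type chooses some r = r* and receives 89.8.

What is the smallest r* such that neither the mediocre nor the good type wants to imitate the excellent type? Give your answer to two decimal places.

5.67

Good type (on-path payoff 57.1 − 7.0×1.0 = 50.1) won't mimic when 50.1 ≥ 89.8 − 7.0·r*, i.e. r* ≥ 5.67.
Mediocre type (on-path payoff 38.2) won't mimic when 38.2 ≥ 89.8 − 10.0·r*, i.e. r* ≥ 5.16.
Both must hold, so r* = max(5.16, 5.67) = 5.67. The good type's constraint binds.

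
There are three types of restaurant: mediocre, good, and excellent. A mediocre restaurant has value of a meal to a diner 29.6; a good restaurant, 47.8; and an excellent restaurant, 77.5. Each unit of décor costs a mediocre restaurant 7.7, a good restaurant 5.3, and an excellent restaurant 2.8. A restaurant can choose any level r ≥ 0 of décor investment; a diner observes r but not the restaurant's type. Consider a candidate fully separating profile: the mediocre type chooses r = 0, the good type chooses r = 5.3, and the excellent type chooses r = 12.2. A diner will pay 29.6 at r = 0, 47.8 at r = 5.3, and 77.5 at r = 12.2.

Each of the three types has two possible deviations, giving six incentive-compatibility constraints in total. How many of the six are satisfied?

Excellent (own payoff 77.5 − 2.8×12.2 = 43.34): to r=0 gives 29.6 → no gain ✓; to r=5.3 gives 47.8 − 2.8×5.3 = 32.96 → no gain ✓.
Good (own payoff 47.8 − 5.3×5.3 = 19.71): to r=0 gives 29.6 → profitable ✗; to r=12.2 gives 77.5 − 5.3×12.2 = 12.84 → no gain ✓.
Mediocre (own payoff 29.6): to r=5.3 gives 47.8 − 7.7×5.3 = 6.99 → no gain ✓; to r=12.2 gives 77.5 − 7.7×12.2 = -16.44 → no gain ✓.
5 of the 6 constraints hold; not an equilibrium.

5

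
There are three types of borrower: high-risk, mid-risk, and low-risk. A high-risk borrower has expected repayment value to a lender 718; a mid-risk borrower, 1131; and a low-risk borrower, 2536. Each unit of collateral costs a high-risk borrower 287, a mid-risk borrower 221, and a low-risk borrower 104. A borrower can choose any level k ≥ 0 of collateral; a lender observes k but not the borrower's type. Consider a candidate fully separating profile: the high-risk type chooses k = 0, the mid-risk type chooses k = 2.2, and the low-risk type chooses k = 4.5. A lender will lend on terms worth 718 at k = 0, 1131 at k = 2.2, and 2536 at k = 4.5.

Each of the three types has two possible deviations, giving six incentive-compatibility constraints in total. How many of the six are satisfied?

3

Mid-risk (own payoff 1131 − 221×2.2 = 644.8): to k=0 gives 718 → profitable ✗; to k=4.5 gives 2536 − 221×4.5 = 1541.5 → profitable ✗.
Low-risk (own payoff 2536 − 104×4.5 = 2068): to k=0 gives 718 → no gain ✓; to k=2.2 gives 1131 − 104×2.2 = 902.2 → no gain ✓.
High-risk (own payoff 718): to k=2.2 gives 1131 − 287×2.2 = 499.6 → no gain ✓; to k=4.5 gives 2536 − 287×4.5 = 1244.5 → profitable ✗.
3 of the 6 constraints hold; not an equilibrium.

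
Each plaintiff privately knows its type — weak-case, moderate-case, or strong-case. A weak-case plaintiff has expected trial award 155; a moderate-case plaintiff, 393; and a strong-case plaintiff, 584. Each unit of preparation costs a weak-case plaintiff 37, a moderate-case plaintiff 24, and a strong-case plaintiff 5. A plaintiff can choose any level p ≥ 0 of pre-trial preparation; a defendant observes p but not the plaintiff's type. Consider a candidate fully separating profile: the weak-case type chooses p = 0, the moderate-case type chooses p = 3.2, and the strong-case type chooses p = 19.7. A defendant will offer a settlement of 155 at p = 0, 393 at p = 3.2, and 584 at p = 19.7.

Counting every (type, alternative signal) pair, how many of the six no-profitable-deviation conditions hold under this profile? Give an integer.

5

Moderate-case (own payoff 393 − 24×3.2 = 316.2): to p=0 gives 155 → no gain ✓; to p=19.7 gives 584 − 24×19.7 = 111.2 → no gain ✓.
Strong-case (own payoff 584 − 5×19.7 = 485.5): to p=0 gives 155 → no gain ✓; to p=3.2 gives 393 − 5×3.2 = 377 → no gain ✓.
Weak-case (own payoff 155): to p=3.2 gives 393 − 37×3.2 = 274.6 → profitable ✗; to p=19.7 gives 584 − 37×19.7 = -144.9 → no gain ✓.
5 of the 6 constraints hold; not an equilibrium.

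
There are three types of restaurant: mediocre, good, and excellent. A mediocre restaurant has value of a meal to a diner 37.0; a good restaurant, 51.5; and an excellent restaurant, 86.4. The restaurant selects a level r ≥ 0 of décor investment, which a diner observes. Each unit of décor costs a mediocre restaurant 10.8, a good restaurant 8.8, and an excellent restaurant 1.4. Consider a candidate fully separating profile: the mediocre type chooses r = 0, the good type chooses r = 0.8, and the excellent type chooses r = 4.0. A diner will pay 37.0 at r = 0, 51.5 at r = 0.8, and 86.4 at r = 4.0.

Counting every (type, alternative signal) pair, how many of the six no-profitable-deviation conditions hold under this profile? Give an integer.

Good (own payoff 51.5 − 8.8×0.8 = 44.46): to r=0 gives 37.0 → no gain ✓; to r=4.0 gives 86.4 − 8.8×4.0 = 51.2 → profitable ✗.
Mediocre (own payoff 37.0): to r=0.8 gives 51.5 − 10.8×0.8 = 42.86 → profitable ✗; to r=4.0 gives 86.4 − 10.8×4.0 = 43.2 → profitable ✗.
Excellent (own payoff 86.4 − 1.4×4.0 = 80.8): to r=0 gives 37.0 → no gain ✓; to r=0.8 gives 51.5 − 1.4×0.8 = 50.38 → no gain ✓.
3 of the 6 constraints hold; not an equilibrium.

3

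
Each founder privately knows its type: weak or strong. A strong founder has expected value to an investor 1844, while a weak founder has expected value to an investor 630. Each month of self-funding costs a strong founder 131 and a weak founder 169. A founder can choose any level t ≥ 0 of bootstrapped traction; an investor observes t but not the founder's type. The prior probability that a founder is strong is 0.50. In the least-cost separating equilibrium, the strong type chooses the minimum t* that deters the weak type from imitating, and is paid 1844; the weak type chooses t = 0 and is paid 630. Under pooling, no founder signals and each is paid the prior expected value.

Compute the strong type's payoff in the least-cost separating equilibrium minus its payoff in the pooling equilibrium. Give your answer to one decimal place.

-334.0

Least-cost separating signal: t* solves 630 = 1844 − 169·t*, so t* = (1844 − 630)/169 ≈ 7.1834.
Strong type's separating payoff: 1844 − 131 × t* = 1844 − 131 × (1844 − 630)/169 = 1844 − 159034/169 ≈ 902.970.
Pooling payoff: 0.50 × 1844 + 0.50 × 630 = 1237.
Difference: 902.970 − 1237 = -334.03, i.e. -334.0 to one decimal place.
The strong type would prefer the pooling outcome.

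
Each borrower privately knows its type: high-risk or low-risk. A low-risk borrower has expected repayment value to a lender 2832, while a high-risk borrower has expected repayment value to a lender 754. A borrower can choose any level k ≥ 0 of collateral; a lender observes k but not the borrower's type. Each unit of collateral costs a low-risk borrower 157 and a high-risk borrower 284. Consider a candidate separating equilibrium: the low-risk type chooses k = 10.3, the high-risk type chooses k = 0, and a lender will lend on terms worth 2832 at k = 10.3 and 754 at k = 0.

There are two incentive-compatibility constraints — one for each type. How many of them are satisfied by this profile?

2

Low-risk type: signal → 2832 − 157 × 10.3 = 1214.9; deviate to 0 → 754. IC holds (1214.9 ≥ 754).
High-risk type: stay at 0 → 754; mimic → 2832 − 284 × 10.3 = -93.2. IC holds (754 ≥ -93.2).
2 of 2 constraints hold, so this is a separating equilibrium.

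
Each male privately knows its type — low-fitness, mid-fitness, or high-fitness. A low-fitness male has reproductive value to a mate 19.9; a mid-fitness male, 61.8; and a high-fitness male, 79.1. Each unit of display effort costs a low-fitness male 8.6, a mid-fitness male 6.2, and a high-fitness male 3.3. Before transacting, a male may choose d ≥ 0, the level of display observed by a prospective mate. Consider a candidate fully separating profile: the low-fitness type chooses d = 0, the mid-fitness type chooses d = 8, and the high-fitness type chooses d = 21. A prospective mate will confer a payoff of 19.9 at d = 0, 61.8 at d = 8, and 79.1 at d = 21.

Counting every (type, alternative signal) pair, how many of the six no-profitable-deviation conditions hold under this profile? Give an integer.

High-fitness (own payoff 79.1 − 3.3×21 = 9.8): to d=0 gives 19.9 → profitable ✗; to d=8 gives 61.8 − 3.3×8 = 35.4 → profitable ✗.
Low-fitness (own payoff 19.9): to d=8 gives 61.8 − 8.6×8 = -7 → no gain ✓; to d=21 gives 79.1 − 8.6×21 = -101.5 → no gain ✓.
Mid-fitness (own payoff 61.8 − 6.2×8 = 12.2): to d=0 gives 19.9 → profitable ✗; to d=21 gives 79.1 − 6.2×21 = -51.1 → no gain ✓.
3 of the 6 constraints hold; not an equilibrium.

3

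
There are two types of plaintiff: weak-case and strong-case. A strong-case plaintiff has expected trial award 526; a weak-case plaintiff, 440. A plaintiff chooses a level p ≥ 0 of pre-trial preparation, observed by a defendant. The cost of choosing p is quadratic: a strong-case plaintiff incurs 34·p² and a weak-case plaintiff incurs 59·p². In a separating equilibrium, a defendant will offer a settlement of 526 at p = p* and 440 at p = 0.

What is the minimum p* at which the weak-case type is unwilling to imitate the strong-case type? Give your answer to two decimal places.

The weak-case type at p = 0 receives 440; imitating at p* yields 526 − 59·p*².
Indifference: 440 = 526 − 59·p*², so p*² = (526 − 440) / 59 ≈ 1.4576.
p* = √1.4576 ≈ 1.21.

1.21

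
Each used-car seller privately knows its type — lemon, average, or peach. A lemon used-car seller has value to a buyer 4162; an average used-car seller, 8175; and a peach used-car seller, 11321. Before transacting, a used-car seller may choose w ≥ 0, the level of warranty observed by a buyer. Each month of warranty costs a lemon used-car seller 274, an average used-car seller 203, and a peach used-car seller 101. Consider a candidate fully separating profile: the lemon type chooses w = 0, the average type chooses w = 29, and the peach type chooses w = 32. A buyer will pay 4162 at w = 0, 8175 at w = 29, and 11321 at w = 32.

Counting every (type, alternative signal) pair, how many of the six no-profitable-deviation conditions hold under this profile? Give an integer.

4

Average (own payoff 8175 − 203×29 = 2288): to w=0 gives 4162 → profitable ✗; to w=32 gives 11321 − 203×32 = 4825 → profitable ✗.
Lemon (own payoff 4162): to w=29 gives 8175 − 274×29 = 229 → no gain ✓; to w=32 gives 11321 − 274×32 = 2553 → no gain ✓.
Peach (own payoff 11321 − 101×32 = 8089): to w=0 gives 4162 → no gain ✓; to w=29 gives 8175 − 101×29 = 5246 → no gain ✓.
4 of the 6 constraints hold; not an equilibrium.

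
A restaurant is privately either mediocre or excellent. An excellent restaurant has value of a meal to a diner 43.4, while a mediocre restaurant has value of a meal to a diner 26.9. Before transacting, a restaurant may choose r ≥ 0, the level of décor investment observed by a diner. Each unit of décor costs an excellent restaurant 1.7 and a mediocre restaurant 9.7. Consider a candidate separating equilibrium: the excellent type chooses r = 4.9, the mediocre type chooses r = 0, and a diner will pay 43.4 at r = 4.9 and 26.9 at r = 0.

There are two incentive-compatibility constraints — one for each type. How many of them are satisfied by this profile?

Mediocre type: stay at 0 → 26.9; mimic → 43.4 − 9.7 × 4.9 = -4.13. IC holds (26.9 ≥ -4.13).
Excellent type: signal → 43.4 − 1.7 × 4.9 = 35.07; deviate to 0 → 26.9. IC holds (35.07 ≥ 26.9).
2 of 2 constraints hold, so this is a separating equilibrium.

2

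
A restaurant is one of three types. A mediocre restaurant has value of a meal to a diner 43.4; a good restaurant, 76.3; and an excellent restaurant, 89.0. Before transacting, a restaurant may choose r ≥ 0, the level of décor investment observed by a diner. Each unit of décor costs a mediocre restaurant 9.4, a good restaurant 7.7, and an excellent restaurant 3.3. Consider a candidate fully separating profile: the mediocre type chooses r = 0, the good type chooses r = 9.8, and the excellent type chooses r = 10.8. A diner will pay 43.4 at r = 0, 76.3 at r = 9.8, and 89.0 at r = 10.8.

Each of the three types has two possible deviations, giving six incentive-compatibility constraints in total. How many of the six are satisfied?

4

Mediocre (own payoff 43.4): to r=9.8 gives 76.3 − 9.4×9.8 = -15.82 → no gain ✓; to r=10.8 gives 89.0 − 9.4×10.8 = -12.52 → no gain ✓.
Excellent (own payoff 89.0 − 3.3×10.8 = 53.36): to r=0 gives 43.4 → no gain ✓; to r=9.8 gives 76.3 − 3.3×9.8 = 43.96 → no gain ✓.
Good (own payoff 76.3 − 7.7×9.8 = 0.84): to r=0 gives 43.4 → profitable ✗; to r=10.8 gives 89.0 − 7.7×10.8 = 5.84 → profitable ✗.
4 of the 6 constraints hold; not an equilibrium.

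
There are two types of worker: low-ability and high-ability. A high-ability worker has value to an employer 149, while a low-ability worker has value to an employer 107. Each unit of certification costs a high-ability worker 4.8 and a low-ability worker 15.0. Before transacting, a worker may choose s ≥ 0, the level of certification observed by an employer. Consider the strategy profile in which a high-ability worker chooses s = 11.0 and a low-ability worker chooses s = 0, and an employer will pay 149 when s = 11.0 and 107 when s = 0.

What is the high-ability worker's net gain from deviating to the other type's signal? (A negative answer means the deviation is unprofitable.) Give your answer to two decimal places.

10.80

Playing s = 11.0 the high-ability worker receives 149 − 4.8 × 11.0 = 96.2.
Deviating to s = 0 yields 107 instead.
Gain from deviating: 107 − 96.2 = 10.80.
The gain is positive, so the high-ability type's incentive-compatibility constraint is violated — this profile is not a separating equilibrium.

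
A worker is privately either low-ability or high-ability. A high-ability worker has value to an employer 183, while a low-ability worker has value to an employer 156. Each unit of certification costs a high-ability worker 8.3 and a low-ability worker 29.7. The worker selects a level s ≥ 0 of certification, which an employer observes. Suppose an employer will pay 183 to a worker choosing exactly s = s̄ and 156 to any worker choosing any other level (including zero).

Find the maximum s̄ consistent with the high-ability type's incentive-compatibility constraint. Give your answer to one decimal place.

3.3

Choosing s̄ yields the high-ability type 183 − 8.3·s̄; choosing zero yields 156.
The high-ability type is indifferent at 183 − 8.3·s̄ = 156, i.e. s̄ = (183 − 156) / 8.3 ≈ 3.3.
For any s̄ above 3.3 the high-ability type would rather pool at zero, so separation collapses.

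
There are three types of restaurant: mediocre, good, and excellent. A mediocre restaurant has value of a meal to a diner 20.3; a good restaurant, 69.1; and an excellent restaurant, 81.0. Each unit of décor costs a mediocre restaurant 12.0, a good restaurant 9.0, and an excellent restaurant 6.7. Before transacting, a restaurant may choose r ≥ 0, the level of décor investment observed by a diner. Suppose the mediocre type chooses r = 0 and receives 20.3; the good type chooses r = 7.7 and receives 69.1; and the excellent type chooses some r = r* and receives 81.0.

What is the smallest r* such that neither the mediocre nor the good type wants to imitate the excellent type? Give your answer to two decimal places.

9.02

Good type (on-path payoff 69.1 − 9.0×7.7 = -0.2) won't mimic when -0.2 ≥ 81.0 − 9.0·r*, i.e. r* ≥ 9.02.
Mediocre type (on-path payoff 20.3) won't mimic when 20.3 ≥ 81.0 − 12.0·r*, i.e. r* ≥ 5.06.
Both must hold, so r* = max(5.06, 9.02) = 9.02. The good type's constraint binds.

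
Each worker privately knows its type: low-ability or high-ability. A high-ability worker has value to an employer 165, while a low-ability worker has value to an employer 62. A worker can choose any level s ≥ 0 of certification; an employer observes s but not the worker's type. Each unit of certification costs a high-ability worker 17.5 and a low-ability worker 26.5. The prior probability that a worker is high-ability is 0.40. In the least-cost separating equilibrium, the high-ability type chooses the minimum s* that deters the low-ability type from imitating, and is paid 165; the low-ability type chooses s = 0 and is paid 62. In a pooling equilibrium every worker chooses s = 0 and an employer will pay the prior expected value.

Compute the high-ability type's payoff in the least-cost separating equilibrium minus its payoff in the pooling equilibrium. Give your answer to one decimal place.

Least-cost separating signal: s* solves 62 = 165 − 26.5·s*, so s* = (165 − 62)/26.5 ≈ 3.8868.
High-ability type's separating payoff: 165 − 17.5 × s* = 165 − 17.5 × (165 − 62)/26.5 = 165 − 1802.5/26.5 ≈ 96.981.
Pooling payoff: 0.40 × 165 + 0.60 × 62 = 103.2.
Difference: 96.981 − 103.2 = -6.219, i.e. -6.2 to one decimal place.
The high-ability type would prefer the pooling outcome.

-6.2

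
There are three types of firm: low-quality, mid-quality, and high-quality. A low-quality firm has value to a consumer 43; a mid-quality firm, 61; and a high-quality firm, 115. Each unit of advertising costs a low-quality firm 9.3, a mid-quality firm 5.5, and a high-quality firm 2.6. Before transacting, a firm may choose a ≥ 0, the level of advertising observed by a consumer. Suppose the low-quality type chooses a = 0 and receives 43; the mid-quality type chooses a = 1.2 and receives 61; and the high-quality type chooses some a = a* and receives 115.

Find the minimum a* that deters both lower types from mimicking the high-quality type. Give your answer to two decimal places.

11.02

Mid-quality type (on-path payoff 61 − 5.5×1.2 = 54.4) won't mimic when 54.4 ≥ 115 − 5.5·a*, i.e. a* ≥ 11.02.
Low-quality type (on-path payoff 43) won't mimic when 43 ≥ 115 − 9.3·a*, i.e. a* ≥ 7.74.
Both must hold, so a* = max(7.74, 11.02) = 11.02. The mid-quality type's constraint binds.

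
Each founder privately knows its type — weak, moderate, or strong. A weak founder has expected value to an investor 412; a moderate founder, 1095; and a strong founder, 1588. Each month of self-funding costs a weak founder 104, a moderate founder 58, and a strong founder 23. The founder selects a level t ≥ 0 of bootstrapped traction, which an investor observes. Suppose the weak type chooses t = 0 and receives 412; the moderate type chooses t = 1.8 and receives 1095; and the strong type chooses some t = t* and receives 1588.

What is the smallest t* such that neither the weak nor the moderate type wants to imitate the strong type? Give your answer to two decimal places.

11.31

Weak type (on-path payoff 412) won't mimic when 412 ≥ 1588 − 104·t*, i.e. t* ≥ 11.31.
Moderate type (on-path payoff 1095 − 58×1.8 = 990.6) won't mimic when 990.6 ≥ 1588 − 58·t*, i.e. t* ≥ 10.30.
Both must hold, so t* = max(11.31, 10.30) = 11.31. The weak type's constraint binds.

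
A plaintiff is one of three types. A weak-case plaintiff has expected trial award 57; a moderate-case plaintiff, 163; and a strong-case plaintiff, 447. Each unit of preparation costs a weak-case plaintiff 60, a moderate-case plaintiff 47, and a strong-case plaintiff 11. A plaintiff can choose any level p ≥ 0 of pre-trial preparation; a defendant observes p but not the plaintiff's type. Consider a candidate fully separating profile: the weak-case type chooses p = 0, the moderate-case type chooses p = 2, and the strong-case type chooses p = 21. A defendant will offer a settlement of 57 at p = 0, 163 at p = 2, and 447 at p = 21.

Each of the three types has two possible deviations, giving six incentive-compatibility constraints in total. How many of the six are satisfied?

6

Strong-case (own payoff 447 − 11×21 = 216): to p=0 gives 57 → no gain ✓; to p=2 gives 163 − 11×2 = 141 → no gain ✓.
Moderate-case (own payoff 163 − 47×2 = 69): to p=0 gives 57 → no gain ✓; to p=21 gives 447 − 47×21 = -540 → no gain ✓.
Weak-case (own payoff 57): to p=2 gives 163 − 60×2 = 43 → no gain ✓; to p=21 gives 447 − 60×21 = -813 → no gain ✓.
6 of the 6 constraints hold; this profile is a separating equilibrium.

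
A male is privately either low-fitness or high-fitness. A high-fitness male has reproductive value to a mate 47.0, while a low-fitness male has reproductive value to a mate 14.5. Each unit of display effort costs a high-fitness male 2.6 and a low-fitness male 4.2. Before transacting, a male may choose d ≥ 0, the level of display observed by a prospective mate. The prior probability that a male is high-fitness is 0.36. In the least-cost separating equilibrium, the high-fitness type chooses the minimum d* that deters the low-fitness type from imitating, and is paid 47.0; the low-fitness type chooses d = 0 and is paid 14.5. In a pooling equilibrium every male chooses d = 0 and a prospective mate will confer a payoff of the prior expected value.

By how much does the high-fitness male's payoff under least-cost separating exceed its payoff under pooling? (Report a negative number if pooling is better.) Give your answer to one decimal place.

Least-cost separating signal: d* solves 14.5 = 47.0 − 4.2·d*, so d* = (47.0 − 14.5)/4.2 ≈ 7.7381.
High-fitness type's separating payoff: 47.0 − 2.6 × d* = 47.0 − 2.6 × (47.0 − 14.5)/4.2 = 47.0 − 84.5/4.2 ≈ 26.881.
Pooling payoff: 0.36 × 47.0 + 0.64 × 14.5 = 26.2.
Difference: 26.881 − 26.2 = 0.681, i.e. 0.7 to one decimal place.
The high-fitness type prefers to separate.

0.7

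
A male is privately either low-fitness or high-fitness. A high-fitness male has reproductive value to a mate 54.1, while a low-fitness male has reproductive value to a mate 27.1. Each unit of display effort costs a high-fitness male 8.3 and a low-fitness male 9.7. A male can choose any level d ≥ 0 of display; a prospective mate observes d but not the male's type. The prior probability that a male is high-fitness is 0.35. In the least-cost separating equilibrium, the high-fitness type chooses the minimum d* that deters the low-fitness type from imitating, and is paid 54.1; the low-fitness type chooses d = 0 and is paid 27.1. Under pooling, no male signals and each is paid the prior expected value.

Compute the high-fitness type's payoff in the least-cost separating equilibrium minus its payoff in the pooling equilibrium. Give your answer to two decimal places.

-5.55

Least-cost separating signal: d* solves 27.1 = 54.1 − 9.7·d*, so d* = (54.1 − 27.1)/9.7 ≈ 2.7835.
High-fitness type's separating payoff: 54.1 − 8.3 × d* = 54.1 − 8.3 × (54.1 − 27.1)/9.7 = 54.1 − 224.1/9.7 ≈ 30.9969.
Pooling payoff: 0.35 × 54.1 + 0.65 × 27.1 = 36.55.
Difference: 30.9969 − 36.55 = -5.5531, i.e. -5.55 to two decimal places.
The high-fitness type would prefer the pooling outcome.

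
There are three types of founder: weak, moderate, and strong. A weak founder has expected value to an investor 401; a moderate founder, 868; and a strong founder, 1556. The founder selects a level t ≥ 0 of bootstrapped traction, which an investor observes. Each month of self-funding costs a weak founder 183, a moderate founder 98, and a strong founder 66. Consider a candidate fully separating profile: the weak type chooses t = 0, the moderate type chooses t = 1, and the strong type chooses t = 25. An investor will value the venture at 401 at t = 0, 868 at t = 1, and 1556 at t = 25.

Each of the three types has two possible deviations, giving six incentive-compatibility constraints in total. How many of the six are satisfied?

3

Weak (own payoff 401): to t=1 gives 868 − 183×1 = 685 → profitable ✗; to t=25 gives 1556 − 183×25 = -3019 → no gain ✓.
Strong (own payoff 1556 − 66×25 = -94): to t=0 gives 401 → profitable ✗; to t=1 gives 868 − 66×1 = 802 → profitable ✗.
Moderate (own payoff 868 − 98×1 = 770): to t=0 gives 401 → no gain ✓; to t=25 gives 1556 − 98×25 = -894 → no gain ✓.
3 of the 6 constraints hold; not an equilibrium.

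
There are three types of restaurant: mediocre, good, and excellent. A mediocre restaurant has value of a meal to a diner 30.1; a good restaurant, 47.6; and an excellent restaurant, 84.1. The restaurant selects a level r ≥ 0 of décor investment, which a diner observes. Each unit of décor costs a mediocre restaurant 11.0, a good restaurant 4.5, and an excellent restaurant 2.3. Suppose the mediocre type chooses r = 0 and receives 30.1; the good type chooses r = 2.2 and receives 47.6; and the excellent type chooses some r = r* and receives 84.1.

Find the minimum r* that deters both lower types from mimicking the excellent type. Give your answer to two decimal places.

Good type (on-path payoff 47.6 − 4.5×2.2 = 37.7) won't mimic when 37.7 ≥ 84.1 − 4.5·r*, i.e. r* ≥ 10.31.
Mediocre type (on-path payoff 30.1) won't mimic when 30.1 ≥ 84.1 − 11.0·r*, i.e. r* ≥ 4.91.
Both must hold, so r* = max(4.91, 10.31) = 10.31. The good type's constraint binds.

10.31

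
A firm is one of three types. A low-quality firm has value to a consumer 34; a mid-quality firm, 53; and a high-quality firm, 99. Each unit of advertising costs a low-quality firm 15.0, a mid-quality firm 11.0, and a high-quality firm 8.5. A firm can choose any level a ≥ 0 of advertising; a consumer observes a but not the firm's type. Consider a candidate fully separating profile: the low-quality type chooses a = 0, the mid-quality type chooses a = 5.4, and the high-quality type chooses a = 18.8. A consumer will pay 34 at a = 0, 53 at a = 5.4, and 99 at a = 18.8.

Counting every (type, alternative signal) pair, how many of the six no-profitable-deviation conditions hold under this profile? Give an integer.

High-quality (own payoff 99 − 8.5×18.8 = -60.8): to a=0 gives 34 → profitable ✗; to a=5.4 gives 53 − 8.5×5.4 = 7.1 → profitable ✗.
Low-quality (own payoff 34): to a=5.4 gives 53 − 15.0×5.4 = -28 → no gain ✓; to a=18.8 gives 99 − 15.0×18.8 = -183 → no gain ✓.
Mid-quality (own payoff 53 − 11.0×5.4 = -6.4): to a=0 gives 34 → profitable ✗; to a=18.8 gives 99 − 11.0×18.8 = -107.8 → no gain ✓.
3 of the 6 constraints hold; not an equilibrium.

3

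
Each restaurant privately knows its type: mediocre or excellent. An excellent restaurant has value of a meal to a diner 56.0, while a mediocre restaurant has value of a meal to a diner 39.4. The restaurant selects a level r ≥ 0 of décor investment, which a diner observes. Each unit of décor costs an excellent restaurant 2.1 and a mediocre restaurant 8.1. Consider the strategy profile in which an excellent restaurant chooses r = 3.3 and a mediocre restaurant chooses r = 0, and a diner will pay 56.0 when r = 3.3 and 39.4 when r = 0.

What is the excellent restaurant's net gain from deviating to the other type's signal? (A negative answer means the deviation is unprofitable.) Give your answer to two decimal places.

Playing r = 3.3 the excellent restaurant receives 56.0 − 2.1 × 3.3 = 49.07.
Deviating to r = 0 yields 39.4 instead.
Gain from deviating: 39.4 − 49.07 = -9.67.
The gain is negative, so the excellent type's incentive-compatibility constraint is satisfied.

-9.67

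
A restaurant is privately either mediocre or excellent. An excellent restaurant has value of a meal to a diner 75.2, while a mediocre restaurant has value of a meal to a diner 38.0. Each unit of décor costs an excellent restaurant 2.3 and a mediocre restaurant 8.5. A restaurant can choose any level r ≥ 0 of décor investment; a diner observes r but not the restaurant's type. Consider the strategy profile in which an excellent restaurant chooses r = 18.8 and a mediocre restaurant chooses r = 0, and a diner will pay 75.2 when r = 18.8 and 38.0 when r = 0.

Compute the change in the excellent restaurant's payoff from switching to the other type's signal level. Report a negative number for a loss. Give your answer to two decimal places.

Playing r = 18.8 the excellent restaurant receives 75.2 − 2.3 × 18.8 = 31.96.
Deviating to r = 0 yields 38.0 instead.
Gain from deviating: 38.0 − 31.96 = 6.04.
The gain is positive, so the excellent type's incentive-compatibility constraint is violated — this profile is not a separating equilibrium.

6.04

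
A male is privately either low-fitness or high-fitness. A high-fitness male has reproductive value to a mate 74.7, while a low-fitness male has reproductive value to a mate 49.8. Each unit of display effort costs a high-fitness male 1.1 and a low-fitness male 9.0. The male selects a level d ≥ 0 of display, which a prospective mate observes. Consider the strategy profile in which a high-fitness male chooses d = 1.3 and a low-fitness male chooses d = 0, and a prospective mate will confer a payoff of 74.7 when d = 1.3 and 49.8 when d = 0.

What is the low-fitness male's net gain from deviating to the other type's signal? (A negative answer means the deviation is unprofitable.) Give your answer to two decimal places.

Playing d = 0 the low-fitness male receives 49.8.
Deviating to d = 1.3 brings payment 74.7 at cost 9.0 × 1.3 = 11.7, netting 63.
Gain from deviating: 63 − 49.8 = 13.20.
The gain is positive, so the low-fitness type's incentive-compatibility constraint is violated — this profile is not a separating equilibrium.

13.20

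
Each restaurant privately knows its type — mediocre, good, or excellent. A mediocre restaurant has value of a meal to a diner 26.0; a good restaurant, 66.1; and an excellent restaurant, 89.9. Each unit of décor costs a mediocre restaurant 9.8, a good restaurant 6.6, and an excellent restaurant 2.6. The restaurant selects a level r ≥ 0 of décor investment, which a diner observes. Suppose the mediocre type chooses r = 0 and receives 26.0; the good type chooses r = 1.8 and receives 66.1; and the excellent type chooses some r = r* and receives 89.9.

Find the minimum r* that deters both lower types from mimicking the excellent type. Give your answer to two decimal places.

Mediocre type (on-path payoff 26.0) won't mimic when 26.0 ≥ 89.9 − 9.8·r*, i.e. r* ≥ 6.52.
Good type (on-path payoff 66.1 − 6.6×1.8 = 54.22) won't mimic when 54.22 ≥ 89.9 − 6.6·r*, i.e. r* ≥ 5.41.
Both must hold, so r* = max(6.52, 5.41) = 6.52. The mediocre type's constraint binds.

6.52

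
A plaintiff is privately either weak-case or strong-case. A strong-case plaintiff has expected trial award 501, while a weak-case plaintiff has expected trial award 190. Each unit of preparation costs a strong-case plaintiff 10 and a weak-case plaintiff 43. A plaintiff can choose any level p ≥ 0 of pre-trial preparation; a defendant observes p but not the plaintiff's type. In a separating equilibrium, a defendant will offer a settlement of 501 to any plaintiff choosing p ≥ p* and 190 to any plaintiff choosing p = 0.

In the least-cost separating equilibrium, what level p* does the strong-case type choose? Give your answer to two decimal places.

7.23

A weak-case plaintiff choosing p = 0 receives 190.
Imitating at p* instead would pay 501 at cost 43·p*, netting 501 − 43·p*.
Indifference: 190 = 501 − 43·p*, so p* = (501 − 190) / 43 ≈ 7.23.
This is the weak-case type's binding incentive-compatibility constraint; any p ≥ 7.23 sustains separation on that side.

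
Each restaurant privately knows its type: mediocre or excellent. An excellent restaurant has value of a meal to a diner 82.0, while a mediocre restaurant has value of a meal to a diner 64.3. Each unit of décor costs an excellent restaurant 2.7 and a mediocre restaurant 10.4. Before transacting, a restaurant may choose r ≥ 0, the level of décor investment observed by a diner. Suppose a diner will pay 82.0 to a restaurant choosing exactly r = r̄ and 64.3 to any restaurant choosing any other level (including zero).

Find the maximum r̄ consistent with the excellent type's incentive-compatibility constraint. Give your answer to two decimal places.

6.56

Choosing r̄ yields the excellent type 82.0 − 2.7·r̄; choosing zero yields 64.3.
The excellent type is indifferent at 82.0 − 2.7·r̄ = 64.3, i.e. r̄ = (82.0 − 64.3) / 2.7 ≈ 6.56.
For any r̄ above 6.56 the excellent type would rather pool at zero, so separation collapses.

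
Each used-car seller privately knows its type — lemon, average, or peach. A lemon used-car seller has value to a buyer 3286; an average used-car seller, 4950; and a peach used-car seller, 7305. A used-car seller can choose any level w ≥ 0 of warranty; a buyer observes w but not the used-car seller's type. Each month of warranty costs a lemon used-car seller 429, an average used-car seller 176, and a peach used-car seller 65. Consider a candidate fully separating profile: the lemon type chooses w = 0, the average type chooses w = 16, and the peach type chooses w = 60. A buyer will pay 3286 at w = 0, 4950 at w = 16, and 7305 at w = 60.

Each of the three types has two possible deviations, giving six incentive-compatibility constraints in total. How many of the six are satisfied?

Peach (own payoff 7305 − 65×60 = 3405): to w=0 gives 3286 → no gain ✓; to w=16 gives 4950 − 65×16 = 3910 → profitable ✗.
Lemon (own payoff 3286): to w=16 gives 4950 − 429×16 = -1914 → no gain ✓; to w=60 gives 7305 − 429×60 = -18435 → no gain ✓.
Average (own payoff 4950 − 176×16 = 2134): to w=0 gives 3286 → profitable ✗; to w=60 gives 7305 − 176×60 = -3255 → no gain ✓.
4 of the 6 constraints hold; not an equilibrium.

4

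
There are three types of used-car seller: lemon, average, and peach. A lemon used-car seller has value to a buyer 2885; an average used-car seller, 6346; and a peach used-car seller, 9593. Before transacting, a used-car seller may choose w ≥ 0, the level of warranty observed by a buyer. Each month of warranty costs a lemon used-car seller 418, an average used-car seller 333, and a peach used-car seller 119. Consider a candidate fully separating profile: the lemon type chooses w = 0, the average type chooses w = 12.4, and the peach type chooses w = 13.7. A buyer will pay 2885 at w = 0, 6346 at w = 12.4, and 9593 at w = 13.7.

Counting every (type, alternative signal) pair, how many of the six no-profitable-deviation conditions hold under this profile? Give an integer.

Average (own payoff 6346 − 333×12.4 = 2216.8): to w=0 gives 2885 → profitable ✗; to w=13.7 gives 9593 − 333×13.7 = 5030.9 → profitable ✗.
Peach (own payoff 9593 − 119×13.7 = 7962.7): to w=0 gives 2885 → no gain ✓; to w=12.4 gives 6346 − 119×12.4 = 4870.4 → no gain ✓.
Lemon (own payoff 2885): to w=12.4 gives 6346 − 418×12.4 = 1162.8 → no gain ✓; to w=13.7 gives 9593 − 418×13.7 = 3866.4 → profitable ✗.
3 of the 6 constraints hold; not an equilibrium.

3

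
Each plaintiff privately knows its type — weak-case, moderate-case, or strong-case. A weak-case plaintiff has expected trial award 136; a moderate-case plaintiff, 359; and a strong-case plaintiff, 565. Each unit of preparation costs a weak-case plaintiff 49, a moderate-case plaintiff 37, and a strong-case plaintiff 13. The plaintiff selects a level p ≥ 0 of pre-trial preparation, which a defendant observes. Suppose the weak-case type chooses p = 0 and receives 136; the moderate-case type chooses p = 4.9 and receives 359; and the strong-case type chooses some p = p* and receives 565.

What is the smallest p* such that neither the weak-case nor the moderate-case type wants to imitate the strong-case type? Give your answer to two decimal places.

10.47

Moderate-case type (on-path payoff 359 − 37×4.9 = 177.7) won't mimic when 177.7 ≥ 565 − 37·p*, i.e. p* ≥ 10.47.
Weak-case type (on-path payoff 136) won't mimic when 136 ≥ 565 − 49·p*, i.e. p* ≥ 8.76.
Both must hold, so p* = max(8.76, 10.47) = 10.47. The moderate-case type's constraint binds.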